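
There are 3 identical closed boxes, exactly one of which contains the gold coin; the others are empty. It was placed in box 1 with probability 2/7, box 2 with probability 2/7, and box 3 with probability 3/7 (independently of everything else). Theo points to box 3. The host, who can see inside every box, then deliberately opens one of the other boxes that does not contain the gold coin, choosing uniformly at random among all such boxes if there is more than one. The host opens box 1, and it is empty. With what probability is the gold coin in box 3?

3/7

Condition on the true location of the gold coin.
If it is in box 1 (prior 2/7): the host opened box 1, so this case is ruled out; weight (2/7)·0 = 0.
If it is in box 2 (prior 2/7): the host has no choice, probability 1; weight (2/7)·1 = 2/7.
If it is in box 3 (prior 3/7): the host has 2 equally likely choices, so probability 1/2; weight (3/7)·(1/2) = 3/14.
The weights sum to 1/2.
So P(the gold coin in box 3 | the host opened box 1) = (3/14) / (1/2) = 3/7.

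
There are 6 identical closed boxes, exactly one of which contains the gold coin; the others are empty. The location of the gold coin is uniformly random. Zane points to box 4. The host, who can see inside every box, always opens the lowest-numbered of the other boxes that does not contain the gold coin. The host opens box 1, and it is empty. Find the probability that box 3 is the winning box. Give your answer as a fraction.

Apply Bayes' rule, conditioning on where the gold coin actually is.
If it is in box 1 (prior 1/6): the host opened box 1, so this case is ruled out; weight (1/6)·0 = 0.
If it is in any of boxes 2, 3, 4, 5, and 6 (prior 1/6 each): box 1 is the lowest-numbered option available, probability 1; weight (1/6)·1 = 1/6 each.
The weights sum to 5/6.
So P(the gold coin in box 3 | the host opened box 1) = (1/6) / (5/6) = 1/5.

1/5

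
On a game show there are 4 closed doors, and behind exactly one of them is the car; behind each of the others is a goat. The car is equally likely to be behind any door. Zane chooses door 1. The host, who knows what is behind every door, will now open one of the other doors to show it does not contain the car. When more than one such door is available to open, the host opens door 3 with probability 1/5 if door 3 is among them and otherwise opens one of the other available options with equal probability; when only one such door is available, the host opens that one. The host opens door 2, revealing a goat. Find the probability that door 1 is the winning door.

Condition on the true location of the car.
If it is behind door 1 (prior 1/4): door 3 is available but not opened; door 2 gets probability (1 − 1/5)/2 = 2/5; weight (1/4)·(2/5) = 1/10.
If it is behind door 2 (prior 1/4): the host opened door 2, so this case is ruled out; weight (1/4)·0 = 0.
If it is behind door 3 (prior 1/4): door 3 holds the prize so is unavailable; the host chooses uniformly among the 2 others, probability 1/2; weight (1/4)·(1/2) = 1/8.
If it is behind door 4 (prior 1/4): door 3 is available but not opened, probability 4/5; weight (1/4)·(4/5) = 1/5.
The weights sum to 17/40.
So P(the car behind door 1 | the host opened door 2) = (1/10) / (17/40) = 4/17.

4/17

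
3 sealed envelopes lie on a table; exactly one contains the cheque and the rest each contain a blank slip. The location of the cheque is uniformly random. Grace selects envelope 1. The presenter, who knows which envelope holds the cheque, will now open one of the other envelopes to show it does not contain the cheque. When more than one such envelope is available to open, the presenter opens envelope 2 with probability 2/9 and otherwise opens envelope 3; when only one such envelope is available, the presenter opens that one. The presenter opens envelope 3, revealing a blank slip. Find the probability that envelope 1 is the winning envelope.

7/16

Condition on the true location of the cheque.
If it is in envelope 1 (prior 1/3): envelope 2 is available but not opened, probability 7/9; weight (1/3)·(7/9) = 7/27.
If it is in envelope 2 (prior 1/3): only envelope 3 is available, probability 1; weight (1/3)·1 = 1/3.
If it is in envelope 3 (prior 1/3): the presenter opened envelope 3, so this case is ruled out; weight (1/3)·0 = 0.
The weights sum to 16/27.
So P(the cheque in envelope 1 | the presenter opened envelope 3) = (7/27) / (16/27) = 7/16.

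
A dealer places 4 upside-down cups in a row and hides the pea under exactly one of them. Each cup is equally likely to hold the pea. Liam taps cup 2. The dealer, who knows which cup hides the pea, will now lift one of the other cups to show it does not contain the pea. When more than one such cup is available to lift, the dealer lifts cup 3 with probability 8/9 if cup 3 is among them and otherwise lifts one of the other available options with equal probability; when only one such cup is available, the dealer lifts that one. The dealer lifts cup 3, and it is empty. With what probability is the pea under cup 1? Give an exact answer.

1/3

Condition on the true location of the pea.
If it is under any of cups 1, 2, and 4 (prior 1/4 each): cup 3 is available, opened with probability 8/9; weight (1/4)·(8/9) = 2/9 each.
If it is under cup 3 (prior 1/4): the dealer opened cup 3, so this case is ruled out; weight (1/4)·0 = 0.
The weights sum to 2/3.
So P(the pea under cup 1 | the dealer opened cup 3) = (2/9) / (2/3) = 1/3.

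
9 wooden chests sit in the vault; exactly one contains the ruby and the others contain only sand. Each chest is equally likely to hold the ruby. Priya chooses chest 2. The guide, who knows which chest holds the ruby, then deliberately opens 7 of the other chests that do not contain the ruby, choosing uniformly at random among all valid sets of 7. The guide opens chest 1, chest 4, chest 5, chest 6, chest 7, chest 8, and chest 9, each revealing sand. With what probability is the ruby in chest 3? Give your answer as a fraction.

8/9

Condition on the true location of the ruby.
If it is in any of chests 1, 4, 5, 6, 7, 8, and 9 (prior 1/9 each): that chest was opened and seen not to hold the prize — ruled out; weight (1/9)·0 = 0 each.
If it is in chest 2 (prior 1/9): the guide has 8 equally likely choices, so probability 1/8; weight (1/9)·(1/8) = 1/72.
If it is in chest 3 (prior 1/9): the guide has no choice, probability 1; weight (1/9)·1 = 1/9.
The weights sum to 1/8.
So P(the ruby in chest 3 | the guide opened chest 1, chest 4, chest 5, chest 6, chest 7, chest 8, and chest 9) = (1/9) / (1/8) = 8/9.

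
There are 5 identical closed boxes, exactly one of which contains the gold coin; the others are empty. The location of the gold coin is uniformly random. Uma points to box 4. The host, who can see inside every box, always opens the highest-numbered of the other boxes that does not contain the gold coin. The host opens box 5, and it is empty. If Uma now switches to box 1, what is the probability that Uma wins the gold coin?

Condition on the true location of the gold coin.
If it is in any of boxes 1, 2, 3, and 4 (prior 1/5 each): box 5 is the highest-numbered option available, probability 1; weight (1/5)·1 = 1/5 each.
If it is in box 5 (prior 1/5): the host opened box 5, so this case is ruled out; weight (1/5)·0 = 0.
The weights sum to 4/5.
So P(the gold coin in box 1 | the host opened box 5) = (1/5) / (4/5) = 1/4.

1/4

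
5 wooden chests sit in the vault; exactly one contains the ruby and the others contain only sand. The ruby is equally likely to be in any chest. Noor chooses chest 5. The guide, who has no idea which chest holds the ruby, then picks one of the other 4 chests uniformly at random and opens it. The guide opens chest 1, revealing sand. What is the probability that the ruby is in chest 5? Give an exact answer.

Consider each possible location of the ruby in turn.
If it is in chest 1 (prior 1/5): the guide opened chest 1, so this case is ruled out; weight (1/5)·0 = 0.
If it is in any of chests 2, 3, 4, and 5 (prior 1/5 each): the guide picks chest 1 with probability 1/4 regardless, and it is not the prize; weight (1/5)·(1/4) = 1/20 each.
The weights sum to 1/5.
So P(the ruby in chest 5 | the guide opened chest 1) = (1/20) / (1/5) = 1/4.

1/4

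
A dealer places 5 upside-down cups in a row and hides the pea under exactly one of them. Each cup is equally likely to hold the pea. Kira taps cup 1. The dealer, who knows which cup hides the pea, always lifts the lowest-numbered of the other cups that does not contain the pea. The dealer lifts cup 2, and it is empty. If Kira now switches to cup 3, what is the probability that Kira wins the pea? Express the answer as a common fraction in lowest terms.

1/4

Condition on the true location of the pea.
If it is under any of cups 1, 3, 4, and 5 (prior 1/5 each): cup 2 is the lowest-numbered option available, probability 1; weight (1/5)·1 = 1/5 each.
If it is under cup 2 (prior 1/5): the dealer opened cup 2, so this case is ruled out; weight (1/5)·0 = 0.
The weights sum to 4/5.
So P(the pea under cup 3 | the dealer opened cup 2) = (1/5) / (4/5) = 1/4.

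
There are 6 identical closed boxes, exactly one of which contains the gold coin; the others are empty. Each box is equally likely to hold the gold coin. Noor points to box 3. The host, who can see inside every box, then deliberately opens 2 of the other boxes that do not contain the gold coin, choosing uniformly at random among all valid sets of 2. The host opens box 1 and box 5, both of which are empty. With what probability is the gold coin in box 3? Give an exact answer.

Consider each possible location of the gold coin in turn.
If it is in either of boxes 1 and 5 (prior 1/6 each): that box was opened and seen not to hold the prize — ruled out; weight (1/6)·0 = 0 each.
If it is in any of boxes 2, 4, and 6 (prior 1/6 each): the host has 6 equally likely choices, so probability 1/6; weight (1/6)·(1/6) = 1/36 each.
If it is in box 3 (prior 1/6): the host has 10 equally likely choices, so probability 1/10; weight (1/6)·(1/10) = 1/60.
The weights sum to 1/10.
So P(the gold coin in box 3 | the host opened box 1 and box 5) = (1/60) / (1/10) = 1/6.

1/6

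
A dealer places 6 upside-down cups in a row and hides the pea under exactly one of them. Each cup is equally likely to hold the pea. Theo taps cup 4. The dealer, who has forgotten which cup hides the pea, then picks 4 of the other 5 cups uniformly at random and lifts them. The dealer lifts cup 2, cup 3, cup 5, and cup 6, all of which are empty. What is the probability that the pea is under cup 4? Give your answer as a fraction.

Because the dealer chose which cups to lift without knowing where the pea is, the choice is independent of the prize location. Learning that none of the 4 opened cups holds the pea simply rules out those 4 locations and leaves the remaining 2 cups still equally likely by symmetry.
So P(the pea under cup 4) = 1/2.

1/2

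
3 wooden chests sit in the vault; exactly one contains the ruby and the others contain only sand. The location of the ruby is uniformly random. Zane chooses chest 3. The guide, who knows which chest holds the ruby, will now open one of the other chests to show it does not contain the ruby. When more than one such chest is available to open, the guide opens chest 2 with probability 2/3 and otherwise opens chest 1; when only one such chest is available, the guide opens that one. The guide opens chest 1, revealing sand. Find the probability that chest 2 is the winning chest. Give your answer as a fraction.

3/4

Condition on the true location of the ruby.
If it is in chest 1 (prior 1/3): the guide opened chest 1, so this case is ruled out; weight (1/3)·0 = 0.
If it is in chest 2 (prior 1/3): only chest 1 is available, probability 1; weight (1/3)·1 = 1/3.
If it is in chest 3 (prior 1/3): chest 2 is available but not opened, probability 1/3; weight (1/3)·(1/3) = 1/9.
The weights sum to 4/9.
So P(the ruby in chest 2 | the guide opened chest 1) = (1/3) / (4/9) = 3/4.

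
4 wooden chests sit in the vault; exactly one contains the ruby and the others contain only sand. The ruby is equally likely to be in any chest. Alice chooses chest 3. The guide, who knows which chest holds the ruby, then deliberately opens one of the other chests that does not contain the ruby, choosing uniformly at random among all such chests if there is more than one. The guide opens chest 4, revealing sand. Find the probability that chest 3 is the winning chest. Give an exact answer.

Consider each possible location of the ruby in turn.
If it is in either of chests 1 and 2 (prior 1/4 each): the guide has 2 equally likely choices, so probability 1/2; weight (1/4)·(1/2) = 1/8 each.
If it is in chest 3 (prior 1/4): the guide has 3 equally likely choices, so probability 1/3; weight (1/4)·(1/3) = 1/12.
If it is in chest 4 (prior 1/4): the guide opened chest 4, so this case is ruled out; weight (1/4)·0 = 0.
The weights sum to 1/3.
So P(the ruby in chest 3 | the guide opened chest 4) = (1/12) / (1/3) = 1/4.

1/4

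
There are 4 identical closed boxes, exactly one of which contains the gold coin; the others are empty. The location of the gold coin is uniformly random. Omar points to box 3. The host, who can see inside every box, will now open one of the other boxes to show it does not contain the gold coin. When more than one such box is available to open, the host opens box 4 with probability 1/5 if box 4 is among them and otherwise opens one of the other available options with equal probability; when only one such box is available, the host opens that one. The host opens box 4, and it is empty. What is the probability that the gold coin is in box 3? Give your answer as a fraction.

1/3

Condition on the true location of the gold coin.
If it is in any of boxes 1, 2, and 3 (prior 1/4 each): box 4 is available, opened with probability 1/5; weight (1/4)·(1/5) = 1/20 each.
If it is in box 4 (prior 1/4): the host opened box 4, so this case is ruled out; weight (1/4)·0 = 0.
The weights sum to 3/20.
So P(the gold coin in box 3 | the host opened box 4) = (1/20) / (3/20) = 1/3.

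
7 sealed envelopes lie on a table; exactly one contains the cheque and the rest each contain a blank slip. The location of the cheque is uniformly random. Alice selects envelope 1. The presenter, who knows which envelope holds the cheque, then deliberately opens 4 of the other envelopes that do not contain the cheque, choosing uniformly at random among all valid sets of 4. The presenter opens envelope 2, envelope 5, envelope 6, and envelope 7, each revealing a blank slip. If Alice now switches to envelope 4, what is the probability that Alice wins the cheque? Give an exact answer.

3/7

Apply Bayes' rule, conditioning on where the cheque actually is.
If it is in envelope 1 (prior 1/7): the presenter has 15 equally likely choices, so probability 1/15; weight (1/7)·(1/15) = 1/105.
If it is in any of envelopes 2, 5, 6, and 7 (prior 1/7 each): that envelope was opened and seen not to hold the prize — ruled out; weight (1/7)·0 = 0 each.
If it is in either of envelopes 3 and 4 (prior 1/7 each): the presenter has 5 equally likely choices, so probability 1/5; weight (1/7)·(1/5) = 1/35 each.
The weights sum to 1/15.
So P(the cheque in envelope 4 | the presenter opened envelope 2, envelope 5, envelope 6, and envelope 7) = (1/35) / (1/15) = 3/7.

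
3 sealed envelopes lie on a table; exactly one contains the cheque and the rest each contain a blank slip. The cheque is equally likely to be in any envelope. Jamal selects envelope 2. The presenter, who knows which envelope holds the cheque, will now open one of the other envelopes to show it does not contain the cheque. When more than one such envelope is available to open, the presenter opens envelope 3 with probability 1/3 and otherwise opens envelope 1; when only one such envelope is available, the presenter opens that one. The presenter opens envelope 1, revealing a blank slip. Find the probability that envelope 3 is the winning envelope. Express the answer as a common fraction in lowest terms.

3/5

Apply Bayes' rule, conditioning on where the cheque actually is.
If it is in envelope 1 (prior 1/3): the presenter opened envelope 1, so this case is ruled out; weight (1/3)·0 = 0.
If it is in envelope 2 (prior 1/3): envelope 3 is available but not opened, probability 2/3; weight (1/3)·(2/3) = 2/9.
If it is in envelope 3 (prior 1/3): only envelope 1 is available, probability 1; weight (1/3)·1 = 1/3.
The weights sum to 5/9.
So P(the cheque in envelope 3 | the presenter opened envelope 1) = (1/3) / (5/9) = 3/5.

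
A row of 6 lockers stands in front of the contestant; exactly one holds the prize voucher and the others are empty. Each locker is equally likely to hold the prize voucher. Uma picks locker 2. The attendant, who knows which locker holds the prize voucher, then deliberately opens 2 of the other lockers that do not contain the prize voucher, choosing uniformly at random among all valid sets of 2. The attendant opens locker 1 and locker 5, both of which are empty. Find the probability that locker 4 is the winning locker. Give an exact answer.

Consider each possible location of the prize voucher in turn.
If it is in either of lockers 1 and 5 (prior 1/6 each): that locker was opened and seen not to hold the prize — ruled out; weight (1/6)·0 = 0 each.
If it is in locker 2 (prior 1/6): the attendant has 10 equally likely choices, so probability 1/10; weight (1/6)·(1/10) = 1/60.
If it is in any of lockers 3, 4, and 6 (prior 1/6 each): the attendant has 6 equally likely choices, so probability 1/6; weight (1/6)·(1/6) = 1/36 each.
The weights sum to 1/10.
So P(the prize voucher in locker 4 | the attendant opened locker 1 and locker 5) = (1/36) / (1/10) = 5/18.

5/18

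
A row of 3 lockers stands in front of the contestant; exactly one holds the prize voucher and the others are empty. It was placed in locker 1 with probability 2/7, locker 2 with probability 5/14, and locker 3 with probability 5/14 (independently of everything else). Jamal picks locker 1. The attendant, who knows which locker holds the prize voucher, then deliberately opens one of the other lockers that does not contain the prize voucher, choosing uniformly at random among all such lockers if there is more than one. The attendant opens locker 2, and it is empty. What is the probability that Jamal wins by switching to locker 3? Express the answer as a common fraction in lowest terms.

5/7

Apply Bayes' rule, conditioning on where the prize voucher actually is.
If it is in locker 1 (prior 2/7): the attendant has 2 equally likely choices, so probability 1/2; weight (2/7)·(1/2) = 1/7.
If it is in locker 2 (prior 5/14): the attendant opened locker 2, so this case is ruled out; weight (5/14)·0 = 0.
If it is in locker 3 (prior 5/14): the attendant has no choice, probability 1; weight (5/14)·1 = 5/14.
The weights sum to 1/2.
So P(the prize voucher in locker 3 | the attendant opened locker 2) = (5/14) / (1/2) = 5/7.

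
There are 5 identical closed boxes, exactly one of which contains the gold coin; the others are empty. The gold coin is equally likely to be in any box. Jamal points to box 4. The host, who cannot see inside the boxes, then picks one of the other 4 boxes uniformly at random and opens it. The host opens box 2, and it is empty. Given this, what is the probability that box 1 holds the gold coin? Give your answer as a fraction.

1/4

Apply Bayes' rule, conditioning on where the gold coin actually is.
If it is in any of boxes 1, 3, 4, and 5 (prior 1/5 each): the host picks box 2 with probability 1/4 regardless, and it is not the prize; weight (1/5)·(1/4) = 1/20 each.
If it is in box 2 (prior 1/5): the host opened box 2, so this case is ruled out; weight (1/5)·0 = 0.
The weights sum to 1/5.
So P(the gold coin in box 1 | the host opened box 2) = (1/20) / (1/5) = 1/4.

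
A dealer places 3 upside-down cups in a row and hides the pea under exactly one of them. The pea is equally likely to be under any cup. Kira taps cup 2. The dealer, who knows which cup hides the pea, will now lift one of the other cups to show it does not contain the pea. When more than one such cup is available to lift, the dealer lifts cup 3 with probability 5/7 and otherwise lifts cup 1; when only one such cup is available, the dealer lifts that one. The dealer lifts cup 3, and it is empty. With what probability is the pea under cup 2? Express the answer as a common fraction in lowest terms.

5/12

Apply Bayes' rule, conditioning on where the pea actually is.
If it is under cup 1 (prior 1/3): only cup 3 is available, probability 1; weight (1/3)·1 = 1/3.
If it is under cup 2 (prior 1/3): cup 3 is available, opened with probability 5/7; weight (1/3)·(5/7) = 5/21.
If it is under cup 3 (prior 1/3): the dealer opened cup 3, so this case is ruled out; weight (1/3)·0 = 0.
The weights sum to 4/7.
So P(the pea under cup 2 | the dealer opened cup 3) = (5/21) / (4/7) = 5/12.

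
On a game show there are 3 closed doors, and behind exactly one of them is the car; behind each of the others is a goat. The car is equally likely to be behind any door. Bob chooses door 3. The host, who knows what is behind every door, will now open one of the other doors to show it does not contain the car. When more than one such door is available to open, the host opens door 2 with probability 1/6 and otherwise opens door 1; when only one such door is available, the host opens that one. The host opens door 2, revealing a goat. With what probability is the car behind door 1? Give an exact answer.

6/7

Apply Bayes' rule, conditioning on where the car actually is.
If it is behind door 1 (prior 1/3): only door 2 is available, probability 1; weight (1/3)·1 = 1/3.
If it is behind door 2 (prior 1/3): the host opened door 2, so this case is ruled out; weight (1/3)·0 = 0.
If it is behind door 3 (prior 1/3): door 2 is available, opened with probability 1/6; weight (1/3)·(1/6) = 1/18.
The weights sum to 7/18.
So P(the car behind door 1 | the host opened door 2) = (1/3) / (7/18) = 6/7.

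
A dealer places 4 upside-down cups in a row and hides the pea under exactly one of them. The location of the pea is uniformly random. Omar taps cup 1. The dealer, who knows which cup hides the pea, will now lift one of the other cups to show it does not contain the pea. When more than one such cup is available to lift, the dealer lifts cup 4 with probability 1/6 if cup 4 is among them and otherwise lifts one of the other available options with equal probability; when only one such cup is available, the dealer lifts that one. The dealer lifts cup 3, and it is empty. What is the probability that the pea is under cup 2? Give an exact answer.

Condition on the true location of the pea.
If it is under cup 1 (prior 1/4): cup 4 is available but not opened; cup 3 gets probability (1 − 1/6)/2 = 5/12; weight (1/4)·(5/12) = 5/48.
If it is under cup 2 (prior 1/4): cup 4 is available but not opened, probability 5/6; weight (1/4)·(5/6) = 5/24.
If it is under cup 3 (prior 1/4): the dealer opened cup 3, so this case is ruled out; weight (1/4)·0 = 0.
If it is under cup 4 (prior 1/4): cup 4 holds the prize so is unavailable; the dealer chooses uniformly among the 2 others, probability 1/2; weight (1/4)·(1/2) = 1/8.
The weights sum to 7/16.
So P(the pea under cup 2 | the dealer opened cup 3) = (5/24) / (7/16) = 10/21.

10/21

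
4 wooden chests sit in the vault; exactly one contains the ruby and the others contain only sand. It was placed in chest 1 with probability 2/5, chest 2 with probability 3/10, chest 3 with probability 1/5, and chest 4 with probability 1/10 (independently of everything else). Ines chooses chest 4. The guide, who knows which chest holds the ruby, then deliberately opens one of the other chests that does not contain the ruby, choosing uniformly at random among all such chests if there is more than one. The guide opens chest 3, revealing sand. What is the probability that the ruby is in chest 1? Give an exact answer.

Condition on the true location of the ruby.
If it is in chest 1 (prior 2/5): the guide has 2 equally likely choices, so probability 1/2; weight (2/5)·(1/2) = 1/5.
If it is in chest 2 (prior 3/10): the guide has 2 equally likely choices, so probability 1/2; weight (3/10)·(1/2) = 3/20.
If it is in chest 3 (prior 1/5): the guide opened chest 3, so this case is ruled out; weight (1/5)·0 = 0.
If it is in chest 4 (prior 1/10): the guide has 3 equally likely choices, so probability 1/3; weight (1/10)·(1/3) = 1/30.
The weights sum to 23/60.
So P(the ruby in chest 1 | the guide opened chest 3) = (1/5) / (23/60) = 12/23.

12/23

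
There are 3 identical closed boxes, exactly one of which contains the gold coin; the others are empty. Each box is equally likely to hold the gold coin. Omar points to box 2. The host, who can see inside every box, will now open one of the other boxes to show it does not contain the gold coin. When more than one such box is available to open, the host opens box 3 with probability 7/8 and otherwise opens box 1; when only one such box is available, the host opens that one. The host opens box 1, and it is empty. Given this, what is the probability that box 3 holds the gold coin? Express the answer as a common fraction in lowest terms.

8/9

Apply Bayes' rule, conditioning on where the gold coin actually is.
If it is in box 1 (prior 1/3): the host opened box 1, so this case is ruled out; weight (1/3)·0 = 0.
If it is in box 2 (prior 1/3): box 3 is available but not opened, probability 1/8; weight (1/3)·(1/8) = 1/24.
If it is in box 3 (prior 1/3): only box 1 is available, probability 1; weight (1/3)·1 = 1/3.
The weights sum to 3/8.
So P(the gold coin in box 3 | the host opened box 1) = (1/3) / (3/8) = 8/9.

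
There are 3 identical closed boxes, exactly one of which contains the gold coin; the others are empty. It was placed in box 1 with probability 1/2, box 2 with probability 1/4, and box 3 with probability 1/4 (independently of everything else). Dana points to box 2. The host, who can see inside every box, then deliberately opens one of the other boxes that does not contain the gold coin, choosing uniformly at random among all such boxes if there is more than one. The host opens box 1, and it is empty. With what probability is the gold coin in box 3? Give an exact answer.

Consider each possible location of the gold coin in turn.
If it is in box 1 (prior 1/2): the host opened box 1, so this case is ruled out; weight (1/2)·0 = 0.
If it is in box 2 (prior 1/4): the host has 2 equally likely choices, so probability 1/2; weight (1/4)·(1/2) = 1/8.
If it is in box 3 (prior 1/4): the host has no choice, probability 1; weight (1/4)·1 = 1/4.
The weights sum to 3/8.
So P(the gold coin in box 3 | the host opened box 1) = (1/4) / (3/8) = 2/3.

2/3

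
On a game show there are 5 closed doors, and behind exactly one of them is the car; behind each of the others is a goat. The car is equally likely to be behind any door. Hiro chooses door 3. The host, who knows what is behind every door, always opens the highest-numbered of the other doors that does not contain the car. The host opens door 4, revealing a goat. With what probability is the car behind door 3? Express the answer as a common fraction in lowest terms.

Consider each possible location of the car in turn.
If it is behind any of doors 1, 2, and 3 (prior 1/5 each): the host would have opened door 5 instead, probability 0; weight (1/5)·0 = 0 each.
If it is behind door 4 (prior 1/5): the host opened door 4, so this case is ruled out; weight (1/5)·0 = 0.
If it is behind door 5 (prior 1/5): door 4 is the highest-numbered option available, probability 1; weight (1/5)·1 = 1/5.
The weights sum to 1/5.
So P(the car behind door 3 | the host opened door 4) = 0 / (1/5) = 0.

0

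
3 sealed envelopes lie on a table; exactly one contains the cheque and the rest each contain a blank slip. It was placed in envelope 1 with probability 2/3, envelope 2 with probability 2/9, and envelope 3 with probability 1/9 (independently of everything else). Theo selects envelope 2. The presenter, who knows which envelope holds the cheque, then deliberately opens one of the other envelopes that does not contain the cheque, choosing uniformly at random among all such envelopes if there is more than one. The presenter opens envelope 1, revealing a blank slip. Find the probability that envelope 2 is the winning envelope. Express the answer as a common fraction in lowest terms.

Apply Bayes' rule, conditioning on where the cheque actually is.
If it is in envelope 1 (prior 2/3): the presenter opened envelope 1, so this case is ruled out; weight (2/3)·0 = 0.
If it is in envelope 2 (prior 2/9): the presenter has 2 equally likely choices, so probability 1/2; weight (2/9)·(1/2) = 1/9.
If it is in envelope 3 (prior 1/9): the presenter has no choice, probability 1; weight (1/9)·1 = 1/9.
The weights sum to 2/9.
So P(the cheque in envelope 2 | the presenter opened envelope 1) = (1/9) / (2/9) = 1/2.

1/2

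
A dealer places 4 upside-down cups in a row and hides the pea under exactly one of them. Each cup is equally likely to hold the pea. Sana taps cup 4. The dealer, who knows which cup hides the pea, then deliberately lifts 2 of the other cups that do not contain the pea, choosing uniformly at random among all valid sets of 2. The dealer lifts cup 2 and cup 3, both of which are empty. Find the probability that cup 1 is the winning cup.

Apply Bayes' rule, conditioning on where the pea actually is.
If it is under cup 1 (prior 1/4): the dealer has no choice, probability 1; weight (1/4)·1 = 1/4.
If it is under either of cups 2 and 3 (prior 1/4 each): that cup was opened and seen not to hold the prize — ruled out; weight (1/4)·0 = 0 each.
If it is under cup 4 (prior 1/4): the dealer has 3 equally likely choices, so probability 1/3; weight (1/4)·(1/3) = 1/12.
The weights sum to 1/3.
So P(the pea under cup 1 | the dealer opened cup 2 and cup 3) = (1/4) / (1/3) = 3/4.

3/4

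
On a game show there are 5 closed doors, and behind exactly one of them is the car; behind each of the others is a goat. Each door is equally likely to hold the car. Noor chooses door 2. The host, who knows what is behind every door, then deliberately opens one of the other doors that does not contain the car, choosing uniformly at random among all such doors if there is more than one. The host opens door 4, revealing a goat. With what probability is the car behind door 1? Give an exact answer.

Consider each possible location of the car in turn.
If it is behind any of doors 1, 3, and 5 (prior 1/5 each): the host has 3 equally likely choices, so probability 1/3; weight (1/5)·(1/3) = 1/15 each.
If it is behind door 2 (prior 1/5): the host has 4 equally likely choices, so probability 1/4; weight (1/5)·(1/4) = 1/20.
If it is behind door 4 (prior 1/5): the host opened door 4, so this case is ruled out; weight (1/5)·0 = 0.
The weights sum to 1/4.
So P(the car behind door 1 | the host opened door 4) = (1/15) / (1/4) = 4/15.

4/15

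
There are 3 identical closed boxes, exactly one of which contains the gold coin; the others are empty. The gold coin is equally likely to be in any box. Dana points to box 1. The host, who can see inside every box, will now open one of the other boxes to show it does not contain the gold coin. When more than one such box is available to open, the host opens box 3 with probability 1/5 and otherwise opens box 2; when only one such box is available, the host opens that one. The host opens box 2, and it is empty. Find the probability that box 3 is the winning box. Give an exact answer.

5/9

Apply Bayes' rule, conditioning on where the gold coin actually is.
If it is in box 1 (prior 1/3): box 3 is available but not opened, probability 4/5; weight (1/3)·(4/5) = 4/15.
If it is in box 2 (prior 1/3): the host opened box 2, so this case is ruled out; weight (1/3)·0 = 0.
If it is in box 3 (prior 1/3): only box 2 is available, probability 1; weight (1/3)·1 = 1/3.
The weights sum to 3/5.
So P(the gold coin in box 3 | the host opened box 2) = (1/3) / (3/5) = 5/9.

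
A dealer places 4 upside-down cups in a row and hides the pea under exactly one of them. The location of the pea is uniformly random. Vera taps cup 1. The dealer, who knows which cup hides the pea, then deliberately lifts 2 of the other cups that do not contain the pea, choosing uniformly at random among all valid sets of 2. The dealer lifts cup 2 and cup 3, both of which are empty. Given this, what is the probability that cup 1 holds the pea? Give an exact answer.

1/4

Condition on the true location of the pea.
If it is under cup 1 (prior 1/4): the dealer has 3 equally likely choices, so probability 1/3; weight (1/4)·(1/3) = 1/12.
If it is under either of cups 2 and 3 (prior 1/4 each): that cup was opened and seen not to hold the prize — ruled out; weight (1/4)·0 = 0 each.
If it is under cup 4 (prior 1/4): the dealer has no choice, probability 1; weight (1/4)·1 = 1/4.
The weights sum to 1/3.
So P(the pea under cup 1 | the dealer opened cup 2 and cup 3) = (1/12) / (1/3) = 1/4.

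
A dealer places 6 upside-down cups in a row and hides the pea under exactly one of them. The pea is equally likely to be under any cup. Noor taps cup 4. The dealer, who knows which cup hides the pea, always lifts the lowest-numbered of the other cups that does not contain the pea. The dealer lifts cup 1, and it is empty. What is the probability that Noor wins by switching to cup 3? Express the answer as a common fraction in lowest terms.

Consider each possible location of the pea in turn.
If it is under cup 1 (prior 1/6): the dealer opened cup 1, so this case is ruled out; weight (1/6)·0 = 0.
If it is under any of cups 2, 3, 4, 5, and 6 (prior 1/6 each): cup 1 is the lowest-numbered option available, probability 1; weight (1/6)·1 = 1/6 each.
The weights sum to 5/6.
So P(the pea under cup 3 | the dealer opened cup 1) = (1/6) / (5/6) = 1/5.

1/5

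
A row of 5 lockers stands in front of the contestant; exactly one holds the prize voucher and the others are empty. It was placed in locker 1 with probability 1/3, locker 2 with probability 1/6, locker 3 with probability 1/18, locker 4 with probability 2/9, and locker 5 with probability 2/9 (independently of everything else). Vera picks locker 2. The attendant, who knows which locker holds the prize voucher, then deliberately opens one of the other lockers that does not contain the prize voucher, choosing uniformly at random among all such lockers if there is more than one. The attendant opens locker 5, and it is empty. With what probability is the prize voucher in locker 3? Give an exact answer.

4/53

Apply Bayes' rule, conditioning on where the prize voucher actually is.
If it is in locker 1 (prior 1/3): the attendant has 3 equally likely choices, so probability 1/3; weight (1/3)·(1/3) = 1/9.
If it is in locker 2 (prior 1/6): the attendant has 4 equally likely choices, so probability 1/4; weight (1/6)·(1/4) = 1/24.
If it is in locker 3 (prior 1/18): the attendant has 3 equally likely choices, so probability 1/3; weight (1/18)·(1/3) = 1/54.
If it is in locker 4 (prior 2/9): the attendant has 3 equally likely choices, so probability 1/3; weight (2/9)·(1/3) = 2/27.
If it is in locker 5 (prior 2/9): the attendant opened locker 5, so this case is ruled out; weight (2/9)·0 = 0.
The weights sum to 53/216.
So P(the prize voucher in locker 3 | the attendant opened locker 5) = (1/54) / (53/216) = 4/53.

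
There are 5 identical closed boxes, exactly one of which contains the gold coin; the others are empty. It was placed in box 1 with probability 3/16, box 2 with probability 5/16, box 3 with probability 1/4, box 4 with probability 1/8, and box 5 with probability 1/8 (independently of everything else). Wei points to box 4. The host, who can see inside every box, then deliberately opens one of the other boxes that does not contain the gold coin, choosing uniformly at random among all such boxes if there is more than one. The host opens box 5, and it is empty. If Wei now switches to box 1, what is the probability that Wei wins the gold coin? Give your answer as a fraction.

Condition on the true location of the gold coin.
If it is in box 1 (prior 3/16): the host has 3 equally likely choices, so probability 1/3; weight (3/16)·(1/3) = 1/16.
If it is in box 2 (prior 5/16): the host has 3 equally likely choices, so probability 1/3; weight (5/16)·(1/3) = 5/48.
If it is in box 3 (prior 1/4): the host has 3 equally likely choices, so probability 1/3; weight (1/4)·(1/3) = 1/12.
If it is in box 4 (prior 1/8): the host has 4 equally likely choices, so probability 1/4; weight (1/8)·(1/4) = 1/32.
If it is in box 5 (prior 1/8): the host opened box 5, so this case is ruled out; weight (1/8)·0 = 0.
The weights sum to 9/32.
So P(the gold coin in box 1 | the host opened box 5) = (1/16) / (9/32) = 2/9.

2/9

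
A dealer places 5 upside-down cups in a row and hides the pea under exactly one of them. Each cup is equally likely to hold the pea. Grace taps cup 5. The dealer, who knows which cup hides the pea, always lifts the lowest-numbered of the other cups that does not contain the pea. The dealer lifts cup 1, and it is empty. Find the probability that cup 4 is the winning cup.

1/4

Apply Bayes' rule, conditioning on where the pea actually is.
If it is under cup 1 (prior 1/5): the dealer opened cup 1, so this case is ruled out; weight (1/5)·0 = 0.
If it is under any of cups 2, 3, 4, and 5 (prior 1/5 each): cup 1 is the lowest-numbered option available, probability 1; weight (1/5)·1 = 1/5 each.
The weights sum to 4/5.
So P(the pea under cup 4 | the dealer opened cup 1) = (1/5) / (4/5) = 1/4.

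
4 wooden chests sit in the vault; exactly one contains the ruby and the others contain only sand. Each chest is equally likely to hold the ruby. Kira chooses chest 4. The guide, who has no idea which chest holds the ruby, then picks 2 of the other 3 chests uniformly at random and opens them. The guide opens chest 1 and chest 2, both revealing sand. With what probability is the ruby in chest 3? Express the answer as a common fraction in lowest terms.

Because the guide chose which chests to open without knowing where the ruby is, the choice is independent of the prize location. Learning that none of the 2 opened chests holds the ruby simply rules out those 2 locations and leaves the remaining 2 chests still equally likely by symmetry.
So P(the ruby in chest 3) = 1/2.

1/2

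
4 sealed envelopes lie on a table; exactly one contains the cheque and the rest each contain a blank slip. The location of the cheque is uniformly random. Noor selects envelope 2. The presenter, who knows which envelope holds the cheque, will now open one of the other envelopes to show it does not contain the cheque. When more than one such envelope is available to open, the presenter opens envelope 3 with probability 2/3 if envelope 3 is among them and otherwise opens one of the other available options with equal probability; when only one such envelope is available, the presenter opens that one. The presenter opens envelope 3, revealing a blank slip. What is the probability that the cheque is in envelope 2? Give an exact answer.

1/3

Consider each possible location of the cheque in turn.
If it is in any of envelopes 1, 2, and 4 (prior 1/4 each): envelope 3 is available, opened with probability 2/3; weight (1/4)·(2/3) = 1/6 each.
If it is in envelope 3 (prior 1/4): the presenter opened envelope 3, so this case is ruled out; weight (1/4)·0 = 0.
The weights sum to 1/2.
So P(the cheque in envelope 2 | the presenter opened envelope 3) = (1/6) / (1/2) = 1/3.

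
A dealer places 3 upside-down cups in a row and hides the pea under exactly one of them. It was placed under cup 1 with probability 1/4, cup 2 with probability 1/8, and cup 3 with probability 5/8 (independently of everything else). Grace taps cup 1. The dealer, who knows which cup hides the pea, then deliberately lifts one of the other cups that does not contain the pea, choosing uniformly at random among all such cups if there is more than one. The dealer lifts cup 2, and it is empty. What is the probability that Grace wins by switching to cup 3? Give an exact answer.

5/6

Condition on the true location of the pea.
If it is under cup 1 (prior 1/4): the dealer has 2 equally likely choices, so probability 1/2; weight (1/4)·(1/2) = 1/8.
If it is under cup 2 (prior 1/8): the dealer opened cup 2, so this case is ruled out; weight (1/8)·0 = 0.
If it is under cup 3 (prior 5/8): the dealer has no choice, probability 1; weight (5/8)·1 = 5/8.
The weights sum to 3/4.
So P(the pea under cup 3 | the dealer opened cup 2) = (5/8) / (3/4) = 5/6.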